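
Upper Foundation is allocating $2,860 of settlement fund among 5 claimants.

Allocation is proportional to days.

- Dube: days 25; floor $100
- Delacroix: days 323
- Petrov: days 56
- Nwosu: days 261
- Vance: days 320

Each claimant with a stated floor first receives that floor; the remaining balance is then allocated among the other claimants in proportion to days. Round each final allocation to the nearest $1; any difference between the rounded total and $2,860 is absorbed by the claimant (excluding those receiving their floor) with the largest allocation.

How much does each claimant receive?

Minimums first: Dube $100. Residual $2,760.
Residual split over remaining days 960: Delacroix 928.62 → $929; Petrov 161.00 → $161; Nwosu 750.38 → $750; Vance 920.00 → $920.

Dube: $100 · Delacroix: $929 · Petrov: $161 · Nwosu: $750 · Vance: $920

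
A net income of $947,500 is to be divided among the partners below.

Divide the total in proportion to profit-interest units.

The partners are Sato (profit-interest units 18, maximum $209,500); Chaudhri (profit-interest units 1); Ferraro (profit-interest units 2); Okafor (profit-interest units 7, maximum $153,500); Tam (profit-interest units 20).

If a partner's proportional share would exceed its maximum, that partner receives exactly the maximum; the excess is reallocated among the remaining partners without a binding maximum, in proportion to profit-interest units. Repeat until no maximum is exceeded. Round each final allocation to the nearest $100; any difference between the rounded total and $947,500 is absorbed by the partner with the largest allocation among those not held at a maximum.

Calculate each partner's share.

Total profit-interest units = 48.
Unconstrained shares: Sato 355,312.50; Chaudhri 19,739.58; Ferraro 39,479.17; Okafor 138,177.08; Tam 394,791.67.
Capped: Sato ($209,500); balance $738,000 reallocated over remaining profit-interest units 30.
Capped: Okafor ($153,500); balance $584,500 reallocated over remaining profit-interest units 23.
Shares after redistribution: Chaudhri 25,413.04 → $25,400; Ferraro 50,826.09 → $50,800; Tam 508,260.87 → $508,300.

Sato: $209,500 · Chaudhri: $25,400 · Ferraro: $50,800 · Okafor: $153,500 · Tam: $508,300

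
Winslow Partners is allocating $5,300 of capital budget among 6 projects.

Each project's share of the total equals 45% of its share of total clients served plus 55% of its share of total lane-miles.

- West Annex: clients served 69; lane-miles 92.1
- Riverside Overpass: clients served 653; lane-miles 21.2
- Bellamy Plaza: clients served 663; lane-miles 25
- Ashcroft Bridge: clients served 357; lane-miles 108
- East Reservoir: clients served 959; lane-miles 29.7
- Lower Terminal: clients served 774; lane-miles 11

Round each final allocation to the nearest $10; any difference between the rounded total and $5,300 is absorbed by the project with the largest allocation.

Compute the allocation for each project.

West Annex: $980 | Riverside Overpass: $660 | Bellamy Plaza: $710 | Ashcroft Bridge: $1,350 | East Reservoir: $960 | Lower Terminal: $640

Totals — clients served 3,475, lane-miles 287.
Combined weights (45% clients served + 55% lane-miles): West Annex 0.1854; Riverside Overpass 0.1252; Bellamy Plaza 0.1338; Ashcroft Bridge 0.2532; East Reservoir 0.1811; Lower Terminal 0.1213.
Unrounded shares: West Annex 982.80; Riverside Overpass 663.50; Bellamy Plaza 708.96; Ashcroft Bridge 1,341.95; East Reservoir 959.85; Lower Terminal 642.94.
At nearest $10: West Annex $980; Riverside Overpass $660; Bellamy Plaza $710; Ashcroft Bridge $1,340; East Reservoir $960; Lower Terminal $640. Sum = $5,290.
Difference $5,300 − $5,290 = +$10 applied to largest allocation (Ashcroft Bridge): Ashcroft Bridge becomes $1,350.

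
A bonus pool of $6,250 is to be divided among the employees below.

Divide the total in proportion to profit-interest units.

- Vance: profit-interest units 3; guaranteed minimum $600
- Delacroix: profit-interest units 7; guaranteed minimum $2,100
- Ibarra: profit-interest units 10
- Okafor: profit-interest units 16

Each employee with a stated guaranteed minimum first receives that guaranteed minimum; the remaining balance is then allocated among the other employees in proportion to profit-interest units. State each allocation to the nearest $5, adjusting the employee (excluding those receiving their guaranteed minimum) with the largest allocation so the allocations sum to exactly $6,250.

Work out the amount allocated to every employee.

Vance: $600 · Delacroix: $2,100 · Ibarra: $1,365 · Okafor: $2,185

Fund the minimums — Vance $600; Delacroix $2,100. Balance $3,550.
Balance split over remaining profit-interest units 26: Ibarra 1,365.38 → $1,365; Okafor 2,184.62 → $2,185.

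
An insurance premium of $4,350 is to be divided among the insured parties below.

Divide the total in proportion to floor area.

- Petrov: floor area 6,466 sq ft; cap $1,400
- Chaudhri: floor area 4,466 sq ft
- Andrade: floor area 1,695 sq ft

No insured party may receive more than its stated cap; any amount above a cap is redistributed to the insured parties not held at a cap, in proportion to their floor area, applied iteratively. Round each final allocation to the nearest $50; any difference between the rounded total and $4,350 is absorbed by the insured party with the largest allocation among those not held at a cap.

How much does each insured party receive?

Petrov: $1,400 | Chaudhri: $2,150 | Andrade: $800

Sum of floor area: 12,627.
Pro-rata shares before constraints: Petrov 2,227.54; Chaudhri 1,538.54; Andrade 583.93.
Held at cap: Petrov ($1,400); balance $2,950 reallocated over remaining floor area 6,161.
Redistributed shares: Chaudhri 2,138.40 → $2,150; Andrade 811.60 → $800.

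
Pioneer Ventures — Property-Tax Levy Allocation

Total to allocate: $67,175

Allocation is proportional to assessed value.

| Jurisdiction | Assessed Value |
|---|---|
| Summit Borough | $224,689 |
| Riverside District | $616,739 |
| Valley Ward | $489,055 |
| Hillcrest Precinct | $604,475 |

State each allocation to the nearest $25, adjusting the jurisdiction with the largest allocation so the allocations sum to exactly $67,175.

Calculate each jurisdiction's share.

Total assessed value = 1,934,958.
Proportional shares: Summit Borough 224,689/1,934,958 × $67,175 = 7,800.42; Riverside District 616,739/1,934,958 × $67,175 = 21,411.03; Valley Ward 489,055/1,934,958 × $67,175 = 16,978.29; Hillcrest Precinct 604,475/1,934,958 × $67,175 = 20,985.27.
At nearest $25: Summit Borough $7,800; Riverside District $21,400; Valley Ward $16,975; Hillcrest Precinct $20,975. Sum = $67,150.
Difference $67,175 − $67,150 = +$25 applied to largest allocation (Riverside District): Riverside District becomes $21,425.

Summit Borough: $7,800; Riverside District: $21,425; Valley Ward: $16,975; Hillcrest Precinct: $20,975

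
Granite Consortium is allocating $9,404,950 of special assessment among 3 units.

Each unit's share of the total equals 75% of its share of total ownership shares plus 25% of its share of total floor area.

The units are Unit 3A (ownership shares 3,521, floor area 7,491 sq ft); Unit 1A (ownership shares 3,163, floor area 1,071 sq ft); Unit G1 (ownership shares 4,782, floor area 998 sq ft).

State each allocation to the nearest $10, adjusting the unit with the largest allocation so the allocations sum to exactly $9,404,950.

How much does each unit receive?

Unit 3A: $4,008,440 · Unit 1A: $2,209,240 · Unit G1: $3,187,270

Ownership shares total 11,466; floor area total 9,560.
Composite weights (75% ownership shares + 25% floor area): Unit 3A 0.4262; Unit 1A 0.2349; Unit G1 0.3389.
Raw shares: Unit 3A 4,008,443.36; Unit 1A 2,209,237.98; Unit G1 3,187,268.66.
At nearest $10: Unit 3A $4,008,440; Unit 1A $2,209,240; Unit G1 $3,187,270. Sum = $9,404,950.
No rounding difference to absorb.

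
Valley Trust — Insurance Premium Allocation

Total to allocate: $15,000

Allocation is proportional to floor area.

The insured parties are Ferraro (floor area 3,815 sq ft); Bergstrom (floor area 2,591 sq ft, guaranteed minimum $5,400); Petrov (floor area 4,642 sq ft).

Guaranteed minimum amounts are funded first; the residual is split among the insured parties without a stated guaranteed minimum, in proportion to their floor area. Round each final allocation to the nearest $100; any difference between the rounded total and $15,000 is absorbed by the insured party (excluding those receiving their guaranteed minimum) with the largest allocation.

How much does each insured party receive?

Minimums first: Bergstrom $5,400. Remaining pool $9,600.
Remaining pool split over remaining floor area 8,457: Ferraro 4,330.61 → $4,300; Petrov 5,269.39 → $5,300.

Ferraro: $4,300 | Bergstrom: $5,400 | Petrov: $5,300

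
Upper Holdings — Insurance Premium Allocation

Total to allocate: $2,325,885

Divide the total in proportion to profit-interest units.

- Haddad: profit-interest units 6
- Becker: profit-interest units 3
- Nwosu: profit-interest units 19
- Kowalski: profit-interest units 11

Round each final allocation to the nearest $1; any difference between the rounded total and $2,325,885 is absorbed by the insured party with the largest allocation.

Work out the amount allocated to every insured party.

Haddad: $357,828 | Becker: $178,914 | Nwosu: $1,133,124 | Kowalski: $656,019

Sum of profit-interest units: 39.
Pro-rata amounts: Haddad 6/39 × $2,325,885 = 357,828.46; Becker 3/39 × $2,325,885 = 178,914.23; Nwosu 19/39 × $2,325,885 = 1,133,123.46; Kowalski 11/39 × $2,325,885 = 656,018.85.
Rounded to nearest $1: Haddad $357,828; Becker $178,914; Nwosu $1,133,123; Kowalski $656,019. Sum = $2,325,884.
Difference $2,325,885 − $2,325,884 = +$1 applied to largest allocation (Nwosu): Nwosu becomes $1,133,124.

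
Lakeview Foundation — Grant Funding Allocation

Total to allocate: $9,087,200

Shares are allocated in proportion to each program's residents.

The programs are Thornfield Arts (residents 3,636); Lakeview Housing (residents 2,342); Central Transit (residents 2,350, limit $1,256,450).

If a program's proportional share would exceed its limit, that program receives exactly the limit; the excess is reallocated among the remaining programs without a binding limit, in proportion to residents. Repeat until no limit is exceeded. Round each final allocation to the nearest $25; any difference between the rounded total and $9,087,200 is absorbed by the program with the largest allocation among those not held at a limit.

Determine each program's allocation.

Thornfield Arts: $4,762,900 · Lakeview Housing: $3,067,850 · Central Transit: $1,256,450

Combined residents = 8,328.
Unconstrained shares: Thornfield Arts 3,967,466.28; Lakeview Housing 2,555,502.21; Central Transit 2,564,231.51.
Capped: Central Transit ($1,256,450); remaining pool $7,830,750 reallocated over remaining residents 5,978.
Redistributed shares: Thornfield Arts 4,762,898.46 → $4,762,900; Lakeview Housing 3,067,851.54 → $3,067,850.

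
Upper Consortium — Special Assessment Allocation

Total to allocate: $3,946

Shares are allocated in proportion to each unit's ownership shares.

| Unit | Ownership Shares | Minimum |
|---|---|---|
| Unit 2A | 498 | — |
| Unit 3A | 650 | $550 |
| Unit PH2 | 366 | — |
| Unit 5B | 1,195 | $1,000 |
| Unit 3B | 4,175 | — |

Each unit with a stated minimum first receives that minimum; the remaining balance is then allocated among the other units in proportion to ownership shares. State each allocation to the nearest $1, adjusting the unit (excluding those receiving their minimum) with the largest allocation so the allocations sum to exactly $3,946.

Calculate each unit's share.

Fund the minimums — Unit 3A $550; Unit 5B $1,000. Balance $2,396.
Balance split over remaining ownership shares 5,039: Unit 2A 236.79 → $237; Unit PH2 174.03 → $174; Unit 3B 1,985.18 → $1,985.

Unit 2A: $237 | Unit 3A: $550 | Unit PH2: $174 | Unit 5B: $1,000 | Unit 3B: $1,985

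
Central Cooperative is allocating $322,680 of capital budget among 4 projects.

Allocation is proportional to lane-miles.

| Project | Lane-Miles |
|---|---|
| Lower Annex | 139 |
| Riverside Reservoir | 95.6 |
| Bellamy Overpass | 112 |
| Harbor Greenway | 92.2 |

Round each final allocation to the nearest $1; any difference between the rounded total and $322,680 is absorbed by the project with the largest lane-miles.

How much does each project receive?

Lower Annex: $102,217; Riverside Reservoir: $70,301; Bellamy Overpass: $82,361; Harbor Greenway: $67,801

Lane-miles total: 438.8.
Pro-rata amounts: Lower Annex 139/438.8 × $322,680 = 102,216.32; Riverside Reservoir 95.6/438.8 × $322,680 = 70,301.29; Bellamy Overpass 112/438.8 × $322,680 = 82,361.35; Harbor Greenway 92.2/438.8 × $322,680 = 67,801.04.
At nearest $1: Lower Annex $102,216; Riverside Reservoir $70,301; Bellamy Overpass $82,361; Harbor Greenway $67,801. Sum = $322,679.
Difference $322,680 − $322,679 = +$1 applied to largest lane-miles (Lower Annex): Lower Annex becomes $102,217.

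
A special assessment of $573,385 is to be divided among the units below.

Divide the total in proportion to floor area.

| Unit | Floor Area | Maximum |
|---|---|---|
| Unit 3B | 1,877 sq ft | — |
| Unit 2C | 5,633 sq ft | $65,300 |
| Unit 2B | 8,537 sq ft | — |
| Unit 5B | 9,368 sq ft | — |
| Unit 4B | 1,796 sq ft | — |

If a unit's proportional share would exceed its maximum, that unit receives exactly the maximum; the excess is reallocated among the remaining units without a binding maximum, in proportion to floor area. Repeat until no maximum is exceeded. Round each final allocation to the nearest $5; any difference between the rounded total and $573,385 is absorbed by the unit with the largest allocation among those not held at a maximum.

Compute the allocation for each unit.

Unit 3B: $44,195 | Unit 2C: $65,300 | Unit 2B: $201,015 | Unit 5B: $220,585 | Unit 4B: $42,290

Combined floor area = 27,211.
Pro-rata shares before constraints: Unit 3B 39,551.79; Unit 2C 118,697.501; Unit 2B 179,890.04; Unit 5B 197,400.71; Unit 4B 37,844.97.
Capped: Unit 2C ($65,300); remaining pool $508,085 reallocated over remaining floor area 21,578.
Shares after redistribution: Unit 3B 44,196.66 → $44,195; Unit 2B 201,015.93 → $201,015; Unit 5B 220,583.01 → $220,585; Unit 4B 42,289.40 → $42,290.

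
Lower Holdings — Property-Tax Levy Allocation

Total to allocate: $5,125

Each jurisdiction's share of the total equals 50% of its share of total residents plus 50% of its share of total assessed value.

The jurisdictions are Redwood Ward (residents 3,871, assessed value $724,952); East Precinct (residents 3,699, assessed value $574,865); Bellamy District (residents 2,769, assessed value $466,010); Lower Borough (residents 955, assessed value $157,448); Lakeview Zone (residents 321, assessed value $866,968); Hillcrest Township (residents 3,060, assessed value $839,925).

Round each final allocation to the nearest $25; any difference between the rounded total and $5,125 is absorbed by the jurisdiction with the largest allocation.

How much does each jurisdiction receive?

Redwood Ward: $1,200 | East Precinct: $1,050 | Bellamy District: $800 | Lower Borough: $275 | Lakeview Zone: $675 | Hillcrest Township: $1,125

Totals — residents 14,675, assessed value 3,630,168.
Composite weights (50% residents + 50% assessed value): Redwood Ward 0.2317; East Precinct 0.2052; Bellamy District 0.1585; Lower Borough 0.0542; Lakeview Zone 0.1303; Hillcrest Township 0.2199.
Proportional shares: Redwood Ward 1,187.68; East Precinct 1,051.70; Bellamy District 812.47; Lower Borough 277.90; Lakeview Zone 668.04; Hillcrest Township 1,127.22.
At nearest $25: Redwood Ward $1,200; East Precinct $1,050; Bellamy District $800; Lower Borough $275; Lakeview Zone $675; Hillcrest Township $1,125. Sum = $5,125.
Rounded total matches; no reconciliation needed.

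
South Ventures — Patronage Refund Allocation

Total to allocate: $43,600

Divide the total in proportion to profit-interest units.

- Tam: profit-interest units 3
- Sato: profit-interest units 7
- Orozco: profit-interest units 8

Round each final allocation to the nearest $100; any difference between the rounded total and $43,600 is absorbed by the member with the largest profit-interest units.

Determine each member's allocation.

Profit-interest units total: 18.
Pro-rata amounts: Tam 3/18 × $43,600 = 7,266.67; Sato 7/18 × $43,600 = 16,955.56; Orozco 8/18 × $43,600 = 19,377.78.
Rounded to nearest $100: Tam $7,300; Sato $17,000; Orozco $19,400. Sum = $43,700.
Difference $43,600 − $43,700 = −$100 applied to largest profit-interest units (Orozco): Orozco becomes $19,300.

Tam: $7,300 | Sato: $17,000 | Orozco: $19,300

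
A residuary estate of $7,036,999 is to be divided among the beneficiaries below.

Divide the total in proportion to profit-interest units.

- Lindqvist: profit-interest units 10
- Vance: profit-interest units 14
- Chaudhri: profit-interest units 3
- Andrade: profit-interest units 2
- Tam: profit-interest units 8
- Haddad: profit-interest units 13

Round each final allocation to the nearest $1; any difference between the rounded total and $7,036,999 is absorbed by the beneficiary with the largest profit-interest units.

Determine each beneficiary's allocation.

Total profit-interest units = 50.
Unrounded shares: Lindqvist 10/50 × $7,036,999 = 1,407,399.80; Vance 14/50 × $7,036,999 = 1,970,359.72; Chaudhri 3/50 × $7,036,999 = 422,219.94; Andrade 2/50 × $7,036,999 = 281,479.96; Tam 8/50 × $7,036,999 = 1,125,919.84; Haddad 13/50 × $7,036,999 = 1,829,619.74.
After rounding ($1): Lindqvist $1,407,400; Vance $1,970,360; Chaudhri $422,220; Andrade $281,480; Tam $1,125,920; Haddad $1,829,620. Sum = $7,037,000.
Difference $7,036,999 − $7,037,000 = −$1 applied to largest profit-interest units (Vance): Vance becomes $1,970,359.

Lindqvist: $1,407,400 · Vance: $1,970,359 · Chaudhri: $422,220 · Andrade: $281,480 · Tam: $1,125,920 · Haddad: $1,829,620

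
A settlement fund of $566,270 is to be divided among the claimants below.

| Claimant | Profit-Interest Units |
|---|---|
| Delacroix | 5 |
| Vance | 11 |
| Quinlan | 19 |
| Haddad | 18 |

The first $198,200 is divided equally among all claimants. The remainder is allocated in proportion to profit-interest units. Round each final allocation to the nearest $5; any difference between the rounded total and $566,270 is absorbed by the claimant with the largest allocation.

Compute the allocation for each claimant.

Delacroix: $84,275; Vance: $125,940; Quinlan: $181,500; Haddad: $174,555

Equal tier: $198,200 ÷ 4 = $49,550 apiece.
Remainder $368,070 by profit-interest units (total 53): Delacroix 34,723.58 → $34,725; Vance 76,391.89 → $76,390; Quinlan 131,949.62 → $131,950; Haddad 125,004.91 → $125,005.
Totals: Delacroix $49,550 + $34,725 = $84,275; Vance $49,550 + $76,390 = $125,940; Quinlan $49,550 + $131,950 = $181,500; Haddad $49,550 + $125,005 = $174,555.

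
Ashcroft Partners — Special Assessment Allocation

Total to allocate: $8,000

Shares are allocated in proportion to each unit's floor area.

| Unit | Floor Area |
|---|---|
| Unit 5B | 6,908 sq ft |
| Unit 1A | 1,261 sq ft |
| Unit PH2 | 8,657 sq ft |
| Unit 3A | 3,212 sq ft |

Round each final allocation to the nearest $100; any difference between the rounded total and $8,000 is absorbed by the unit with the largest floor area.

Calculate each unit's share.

Unit 5B: $2,800 | Unit 1A: $500 | Unit PH2: $3,400 | Unit 3A: $1,300

Floor area total: 20,038.
Raw shares: Unit 5B 6,908/20,038 × $8,000 = 2,757.96; Unit 1A 1,261/20,038 × $8,000 = 503.44; Unit PH2 8,657/20,038 × $8,000 = 3,456.23; Unit 3A 3,212/20,038 × $8,000 = 1,282.36.
Rounded to nearest $100: Unit 5B $2,800; Unit 1A $500; Unit PH2 $3,500; Unit 3A $1,300. Sum = $8,100.
Difference $8,000 − $8,100 = −$100 applied to largest floor area (Unit PH2): Unit PH2 becomes $3,400.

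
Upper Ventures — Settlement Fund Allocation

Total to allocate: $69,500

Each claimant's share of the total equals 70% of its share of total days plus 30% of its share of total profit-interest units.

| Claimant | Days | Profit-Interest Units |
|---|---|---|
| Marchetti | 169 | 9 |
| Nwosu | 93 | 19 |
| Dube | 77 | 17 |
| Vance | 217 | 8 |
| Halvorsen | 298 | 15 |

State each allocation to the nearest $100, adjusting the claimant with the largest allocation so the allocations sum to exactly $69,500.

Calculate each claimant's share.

Totals — days 854, profit-interest units 68.
Composite weights (70% days + 30% profit-interest units): Marchetti 0.1782; Nwosu 0.1601; Dube 0.1381; Vance 0.2132; Halvorsen 0.3104.
Raw shares: Marchetti 12,387.02; Nwosu 11,123.69; Dube 9,598.98; Vance 14,814.83; Halvorsen 21,575.49.
Rounded to nearest $100: Marchetti $12,400; Nwosu $11,100; Dube $9,600; Vance $14,800; Halvorsen $21,600. Sum = $69,500.
No rounding difference to absorb.

Marchetti: $12,400; Nwosu: $11,100; Dube: $9,600; Vance: $14,800; Halvorsen: $21,600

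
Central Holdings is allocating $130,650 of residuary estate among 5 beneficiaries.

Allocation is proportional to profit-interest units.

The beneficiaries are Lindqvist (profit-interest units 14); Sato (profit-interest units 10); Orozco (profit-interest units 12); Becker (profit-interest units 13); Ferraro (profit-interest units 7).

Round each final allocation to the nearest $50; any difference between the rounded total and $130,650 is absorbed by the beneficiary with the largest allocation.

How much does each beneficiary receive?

Combined profit-interest units = 56.
Raw shares: Lindqvist 14/56 × $130,650 = 32,662.50; Sato 10/56 × $130,650 = 23,330.36; Orozco 12/56 × $130,650 = 27,996.43; Becker 13/56 × $130,650 = 30,329.46; Ferraro 7/56 × $130,650 = 16,331.25.
After rounding ($50): Lindqvist $32,650; Sato $23,350; Orozco $28,000; Becker $30,350; Ferraro $16,350. Sum = $130,700.
Difference $130,650 − $130,700 = −$50 applied to largest allocation (Lindqvist): Lindqvist becomes $32,600.

Lindqvist: $32,600; Sato: $23,350; Orozco: $28,000; Becker: $30,350; Ferraro: $16,350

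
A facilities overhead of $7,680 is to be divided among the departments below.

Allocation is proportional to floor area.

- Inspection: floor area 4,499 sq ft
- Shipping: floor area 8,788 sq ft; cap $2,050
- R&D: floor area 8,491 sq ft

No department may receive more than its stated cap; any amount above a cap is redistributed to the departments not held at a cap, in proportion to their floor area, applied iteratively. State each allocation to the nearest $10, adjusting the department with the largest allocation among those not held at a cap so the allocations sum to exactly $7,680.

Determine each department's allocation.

Inspection: $1,950 · Shipping: $2,050 · R&D: $3,680

Combined floor area = 21,778.
Unconstrained shares: Inspection 1,586.57; Shipping 3,099.08; R&D 2,994.35.
Held at cap: Shipping ($2,050); balance $5,630 reallocated over remaining floor area 12,990.
Redistributed shares: Inspection 1,949.91 → $1,950; R&D 3,680.09 → $3,680.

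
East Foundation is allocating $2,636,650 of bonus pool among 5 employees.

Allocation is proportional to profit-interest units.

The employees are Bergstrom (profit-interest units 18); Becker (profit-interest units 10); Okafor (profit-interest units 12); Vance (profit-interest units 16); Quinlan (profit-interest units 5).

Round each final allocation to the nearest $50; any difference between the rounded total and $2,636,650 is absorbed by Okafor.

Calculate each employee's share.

Bergstrom: $778,050 | Becker: $432,250 | Okafor: $518,650 | Vance: $691,600 | Quinlan: $216,100

Combined profit-interest units = 61.
Unrounded shares: Bergstrom 18/61 × $2,636,650 = 778,027.87; Becker 10/61 × $2,636,650 = 432,237.70; Okafor 12/61 × $2,636,650 = 518,685.25; Vance 16/61 × $2,636,650 = 691,580.33; Quinlan 5/61 × $2,636,650 = 216,118.85.
Rounded to nearest $50: Bergstrom $778,050; Becker $432,250; Okafor $518,700; Vance $691,600; Quinlan $216,100. Sum = $2,636,700.
Difference $2,636,650 − $2,636,700 = −$50 applied to Okafor: Okafor becomes $518,650.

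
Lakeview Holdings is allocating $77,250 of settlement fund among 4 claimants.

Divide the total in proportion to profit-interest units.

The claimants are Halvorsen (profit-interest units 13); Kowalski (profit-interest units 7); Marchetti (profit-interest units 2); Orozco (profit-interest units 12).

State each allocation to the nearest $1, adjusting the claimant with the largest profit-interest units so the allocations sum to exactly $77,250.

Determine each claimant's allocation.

Halvorsen: $29,537 · Kowalski: $15,904 · Marchetti: $4,544 · Orozco: $27,265

Sum of profit-interest units: 13 + 7 + 2 + 12 = 34.
Pro-rata amounts: Halvorsen 29,536.76; Kowalski 15,904.41; Marchetti 4,544.12; Orozco 27,264.71.
At nearest $1: Halvorsen $29,537; Kowalski $15,904; Marchetti $4,544; Orozco $27,265. Sum = $77,250.
Sum already equals the total — no adjustment.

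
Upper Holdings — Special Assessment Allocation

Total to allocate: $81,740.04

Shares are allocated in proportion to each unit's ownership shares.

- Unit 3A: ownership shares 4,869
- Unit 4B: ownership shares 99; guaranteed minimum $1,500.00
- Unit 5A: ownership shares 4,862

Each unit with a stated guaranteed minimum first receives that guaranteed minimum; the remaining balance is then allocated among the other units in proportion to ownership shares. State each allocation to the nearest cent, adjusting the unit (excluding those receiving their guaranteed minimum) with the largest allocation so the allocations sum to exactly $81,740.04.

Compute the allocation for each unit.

Unit 3A: $40,148.88 · Unit 4B: $1,500.00 · Unit 5A: $40,091.16

Fund the minimums — Unit 4B $1,500.00. Residual $80,240.04.
Residual split over remaining ownership shares 9,731: Unit 3A 40,148.8804 → $40,148.88; Unit 5A 40,091.1596 → $40,091.16.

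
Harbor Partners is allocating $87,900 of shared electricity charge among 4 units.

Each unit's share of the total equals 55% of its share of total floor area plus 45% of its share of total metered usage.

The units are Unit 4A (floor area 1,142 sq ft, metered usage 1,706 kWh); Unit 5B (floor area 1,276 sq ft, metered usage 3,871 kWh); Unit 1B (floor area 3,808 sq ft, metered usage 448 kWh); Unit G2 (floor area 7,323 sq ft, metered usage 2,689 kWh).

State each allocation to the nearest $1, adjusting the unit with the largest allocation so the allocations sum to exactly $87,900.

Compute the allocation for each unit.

Totals — floor area 13,549, metered usage 8,714.
Blended shares (55% floor area + 45% metered usage): Unit 4A 0.1345; Unit 5B 0.2517; Unit 1B 0.1777; Unit G2 0.4361.
Raw shares: Unit 4A 11,818.79; Unit 5B 22,124.40; Unit 1B 15,621.14; Unit G2 38,335.67.
After rounding ($1): Unit 4A $11,819; Unit 5B $22,124; Unit 1B $15,621; Unit G2 $38,336. Sum = $87,900.
Rounded total matches; no reconciliation needed.

Unit 4A: $11,819 | Unit 5B: $22,124 | Unit 1B: $15,621 | Unit G2: $38,336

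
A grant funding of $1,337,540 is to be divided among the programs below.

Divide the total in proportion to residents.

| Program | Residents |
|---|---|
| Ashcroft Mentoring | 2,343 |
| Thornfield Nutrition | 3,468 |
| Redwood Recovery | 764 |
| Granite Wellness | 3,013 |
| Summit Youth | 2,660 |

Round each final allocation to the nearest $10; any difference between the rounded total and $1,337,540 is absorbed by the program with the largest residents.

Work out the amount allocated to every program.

Ashcroft Mentoring: $255,870 | Thornfield Nutrition: $378,730 | Redwood Recovery: $83,430 | Granite Wellness: $329,030 | Summit Youth: $290,480

Residents total: 12,248.
Pro-rata amounts: Ashcroft Mentoring 2,343/12,248 × $1,337,540 = 255,866.77; Thornfield Nutrition 3,468/12,248 × $1,337,540 = 378,722.14; Redwood Recovery 764/12,248 × $1,337,540 = 83,432.44; Granite Wellness 3,013/12,248 × $1,337,540 = 329,033.97; Summit Youth 2,660/12,248 × $1,337,540 = 290,484.68.
After rounding ($10): Ashcroft Mentoring $255,870; Thornfield Nutrition $378,720; Redwood Recovery $83,430; Granite Wellness $329,030; Summit Youth $290,480. Sum = $1,337,530.
Difference $1,337,540 − $1,337,530 = +$10 applied to largest residents (Thornfield Nutrition): Thornfield Nutrition becomes $378,730.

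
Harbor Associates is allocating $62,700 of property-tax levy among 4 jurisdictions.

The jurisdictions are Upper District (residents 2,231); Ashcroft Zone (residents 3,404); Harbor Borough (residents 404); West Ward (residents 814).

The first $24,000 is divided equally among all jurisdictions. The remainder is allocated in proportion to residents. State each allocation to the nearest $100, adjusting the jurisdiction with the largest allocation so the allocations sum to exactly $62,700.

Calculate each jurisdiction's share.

Equal tier: $24,000 ÷ 4 = $6,000 apiece.
Remainder $38,700 by residents (total 6,853): Upper District 12,598.82 → $12,600; Ashcroft Zone 19,222.94 → $19,200; Harbor Borough 2,281.45 → $2,300; West Ward 4,596.79 → $4,600.
Totals: Upper District $6,000 + $12,600 = $18,600; Ashcroft Zone $6,000 + $19,200 = $25,200; Harbor Borough $6,000 + $2,300 = $8,300; West Ward $6,000 + $4,600 = $10,600.

Upper District: $18,600; Ashcroft Zone: $25,200; Harbor Borough: $8,300; West Ward: $10,600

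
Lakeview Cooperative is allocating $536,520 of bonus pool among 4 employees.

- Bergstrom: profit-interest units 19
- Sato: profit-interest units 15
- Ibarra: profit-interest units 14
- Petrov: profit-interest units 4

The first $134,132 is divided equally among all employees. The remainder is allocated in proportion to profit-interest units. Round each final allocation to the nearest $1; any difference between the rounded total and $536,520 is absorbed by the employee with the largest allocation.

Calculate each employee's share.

First tranche $134,132 split equally: $33,533 each.
Remainder $402,388 by profit-interest units (total 52): Bergstrom 147,026.38 → $147,026; Sato 116,073.46 → $116,073; Ibarra 108,335.23 → $108,335; Petrov 30,952.92 → $30,953.
Rounding difference +$1 on remainder applied to Bergstrom.
Totals: Bergstrom $33,533 + $147,027 = $180,560; Sato $33,533 + $116,073 = $149,606; Ibarra $33,533 + $108,335 = $141,868; Petrov $33,533 + $30,953 = $64,486.

Bergstrom: $180,560; Sato: $149,606; Ibarra: $141,868; Petrov: $64,486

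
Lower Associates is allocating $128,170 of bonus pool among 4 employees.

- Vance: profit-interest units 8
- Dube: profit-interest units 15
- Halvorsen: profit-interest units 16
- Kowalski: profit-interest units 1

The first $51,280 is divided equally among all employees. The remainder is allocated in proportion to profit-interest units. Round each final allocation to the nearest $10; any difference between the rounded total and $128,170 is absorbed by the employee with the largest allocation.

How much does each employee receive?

Vance: $28,200 | Dube: $41,650 | Halvorsen: $43,580 | Kowalski: $14,740

First tranche $51,280 split equally: $12,820 each.
Remainder $76,890 by profit-interest units (total 40): Vance 15,378.00 → $15,380; Dube 28,833.75 → $28,830; Halvorsen 30,756.00 → $30,760; Kowalski 1,922.25 → $1,920.
Totals: Vance $12,820 + $15,380 = $28,200; Dube $12,820 + $28,830 = $41,650; Halvorsen $12,820 + $30,760 = $43,580; Kowalski $12,820 + $1,920 = $14,740.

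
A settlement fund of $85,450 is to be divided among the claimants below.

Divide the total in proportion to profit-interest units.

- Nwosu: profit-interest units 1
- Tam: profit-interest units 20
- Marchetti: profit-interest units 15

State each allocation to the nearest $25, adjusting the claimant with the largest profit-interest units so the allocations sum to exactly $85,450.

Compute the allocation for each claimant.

Total profit-interest units = 1 + 20 + 15 = 36.
Raw shares: Nwosu 2,373.61; Tam 47,472.22; Marchetti 35,604.17.
After rounding ($25): Nwosu $2,375; Tam $47,475; Marchetti $35,600. Sum = $85,450.
Rounded total matches; no reconciliation needed.

Nwosu: $2,375 · Tam: $47,475 · Marchetti: $35,600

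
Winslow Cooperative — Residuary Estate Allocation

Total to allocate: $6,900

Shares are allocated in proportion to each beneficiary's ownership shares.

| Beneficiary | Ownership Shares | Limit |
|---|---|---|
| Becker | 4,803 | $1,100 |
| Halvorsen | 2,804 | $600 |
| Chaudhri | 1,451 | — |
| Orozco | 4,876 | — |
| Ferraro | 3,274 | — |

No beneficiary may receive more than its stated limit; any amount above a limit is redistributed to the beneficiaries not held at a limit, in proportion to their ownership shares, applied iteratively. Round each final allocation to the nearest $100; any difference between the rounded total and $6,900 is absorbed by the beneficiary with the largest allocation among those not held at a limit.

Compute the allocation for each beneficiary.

Ownership shares total: 17,208.
Pro-rata shares before constraints: Becker 1,925.89; Halvorsen 1,124.34; Chaudhri 581.82; Orozco 1,955.16; Ferraro 1,312.80.
Cap binds for Becker ($1,100), Halvorsen ($600); balance $5,200 reallocated over remaining ownership shares 9,601.
Redistributed shares: Chaudhri 785.88 → $800; Orozco 2,640.89 → $2,600; Ferraro 1,773.23 → $1,800.

Becker: $1,100; Halvorsen: $600; Chaudhri: $800; Orozco: $2,600; Ferraro: $1,800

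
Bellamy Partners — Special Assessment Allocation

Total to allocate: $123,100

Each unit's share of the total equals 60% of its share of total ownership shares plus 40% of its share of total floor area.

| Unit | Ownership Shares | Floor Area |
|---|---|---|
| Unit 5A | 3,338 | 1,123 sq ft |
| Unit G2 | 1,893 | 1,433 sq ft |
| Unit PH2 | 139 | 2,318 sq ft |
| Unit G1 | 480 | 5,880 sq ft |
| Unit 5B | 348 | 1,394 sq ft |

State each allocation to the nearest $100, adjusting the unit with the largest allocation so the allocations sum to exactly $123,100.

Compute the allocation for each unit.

Unit 5A: $44,200; Unit G2: $28,400; Unit PH2: $11,100; Unit G1: $29,600; Unit 5B: $9,800

Ownership shares total 6,198; floor area total 12,148.
Blended shares (60% ownership shares + 40% floor area): Unit 5A 0.3601; Unit G2 0.2304; Unit PH2 0.0898; Unit G1 0.2401; Unit 5B 0.0796.
Raw shares: Unit 5A 44,330.01; Unit G2 28,366.84; Unit PH2 11,052.07; Unit G1 29,553.69; Unit 5B 9,797.39.
After rounding ($100): Unit 5A $44,300; Unit G2 $28,400; Unit PH2 $11,100; Unit G1 $29,600; Unit 5B $9,800. Sum = $123,200.
Difference $123,100 − $123,200 = −$100 applied to largest allocation (Unit 5A): Unit 5A becomes $44,200.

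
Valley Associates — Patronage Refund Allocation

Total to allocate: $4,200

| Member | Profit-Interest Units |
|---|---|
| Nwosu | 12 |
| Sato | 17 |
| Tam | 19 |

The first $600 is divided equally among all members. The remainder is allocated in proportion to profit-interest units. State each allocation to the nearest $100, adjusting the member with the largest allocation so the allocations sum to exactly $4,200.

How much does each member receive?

Nwosu: $1,100; Sato: $1,500; Tam: $1,600

Equal tier: $600 ÷ 3 = $200 apiece.
Remainder $3,600 by profit-interest units (total 48): Nwosu 900.00 → $900; Sato 1,275.00 → $1,300; Tam 1,425.00 → $1,400.
Totals: Nwosu $200 + $900 = $1,100; Sato $200 + $1,300 = $1,500; Tam $200 + $1,400 = $1,600.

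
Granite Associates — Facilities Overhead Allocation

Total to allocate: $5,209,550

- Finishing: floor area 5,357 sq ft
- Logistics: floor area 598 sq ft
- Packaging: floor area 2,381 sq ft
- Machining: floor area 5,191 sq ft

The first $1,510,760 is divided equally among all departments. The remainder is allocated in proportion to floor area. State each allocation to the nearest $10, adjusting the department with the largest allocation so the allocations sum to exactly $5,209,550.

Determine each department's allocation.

$1,510,760 shared equally gives $377,690 per department.
Remainder $3,698,790 by floor area (total 13,527): Finishing 1,464,805.06 → $1,464,810; Logistics 163,515.67 → $163,520; Packaging 651,054.85 → $651,050; Machining 1,419,414.42 → $1,419,410.
Totals: Finishing $377,690 + $1,464,810 = $1,842,500; Logistics $377,690 + $163,520 = $541,210; Packaging $377,690 + $651,050 = $1,028,740; Machining $377,690 + $1,419,410 = $1,797,100.

Finishing: $1,842,500; Logistics: $541,210; Packaging: $1,028,740; Machining: $1,797,100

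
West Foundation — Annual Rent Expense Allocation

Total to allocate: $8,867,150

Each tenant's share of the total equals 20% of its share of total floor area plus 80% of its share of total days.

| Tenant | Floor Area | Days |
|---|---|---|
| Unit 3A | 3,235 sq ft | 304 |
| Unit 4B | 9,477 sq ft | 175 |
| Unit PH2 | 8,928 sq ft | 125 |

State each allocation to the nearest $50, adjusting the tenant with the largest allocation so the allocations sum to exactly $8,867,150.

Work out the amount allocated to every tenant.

Floor area total 21,640; days total 604.
Composite weights (20% floor area + 80% days): Unit 3A 0.4325; Unit 4B 0.3194; Unit PH2 0.2481.
Proportional shares: Unit 3A 3,835,462.17; Unit 4B 2,831,953.83; Unit PH2 2,199,733.99.
Rounded to nearest $50: Unit 3A $3,835,450; Unit 4B $2,831,950; Unit PH2 $2,199,750. Sum = $8,867,150.
Rounded total matches; no reconciliation needed.

Unit 3A: $3,835,450; Unit 4B: $2,831,950; Unit PH2: $2,199,750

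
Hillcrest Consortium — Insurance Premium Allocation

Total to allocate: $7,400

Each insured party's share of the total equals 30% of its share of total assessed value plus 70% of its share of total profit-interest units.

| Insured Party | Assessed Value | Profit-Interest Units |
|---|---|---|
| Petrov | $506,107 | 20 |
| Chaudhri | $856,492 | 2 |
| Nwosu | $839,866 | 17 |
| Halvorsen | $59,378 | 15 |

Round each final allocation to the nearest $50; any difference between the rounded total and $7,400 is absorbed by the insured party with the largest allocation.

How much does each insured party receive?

Petrov: $2,400 | Chaudhri: $1,050 | Nwosu: $2,450 | Halvorsen: $1,500

Assessed value total 2,261,843; profit-interest units total 54.
Combined weights (30% assessed value + 70% profit-interest units): Petrov 0.3264; Chaudhri 0.1395; Nwosu 0.3318; Halvorsen 0.2023.
Pro-rata amounts: Petrov 2,415.26; Chaudhri 1,032.50; Nwosu 2,455.07; Halvorsen 1,497.17.
Rounded to nearest $50: Petrov $2,400; Chaudhri $1,050; Nwosu $2,450; Halvorsen $1,500. Sum = $7,400.
Rounded total matches; no reconciliation needed.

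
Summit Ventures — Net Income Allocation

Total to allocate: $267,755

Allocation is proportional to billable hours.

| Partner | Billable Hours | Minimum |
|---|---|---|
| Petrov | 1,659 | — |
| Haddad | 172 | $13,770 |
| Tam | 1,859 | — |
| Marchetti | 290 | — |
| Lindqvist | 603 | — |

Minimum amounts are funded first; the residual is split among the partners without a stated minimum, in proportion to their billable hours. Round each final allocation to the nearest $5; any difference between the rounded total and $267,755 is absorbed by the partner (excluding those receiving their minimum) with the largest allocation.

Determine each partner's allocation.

Guaranteed amounts: Haddad $13,770. Residual $253,985.
Residual split over remaining billable hours 4,411: Petrov 95,525.08 → $95,525; Tam 107,041.06 → $107,040; Marchetti 16,698.18 → $16,700; Lindqvist 34,720.69 → $34,720.

Petrov: $95,525; Haddad: $13,770; Tam: $107,040; Marchetti: $16,700; Lindqvist: $34,720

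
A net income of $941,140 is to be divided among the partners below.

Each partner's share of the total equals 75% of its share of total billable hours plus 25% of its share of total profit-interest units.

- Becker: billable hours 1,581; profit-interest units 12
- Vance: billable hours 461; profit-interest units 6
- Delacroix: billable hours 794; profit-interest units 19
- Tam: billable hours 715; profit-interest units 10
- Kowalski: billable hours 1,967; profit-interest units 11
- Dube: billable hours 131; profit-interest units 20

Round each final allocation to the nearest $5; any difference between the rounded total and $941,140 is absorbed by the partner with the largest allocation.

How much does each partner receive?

Billable hours total 5,649; profit-interest units total 78.
Combined weights (75% billable hours + 25% profit-interest units): Becker 0.2484; Vance 0.0804; Delacroix 0.1663; Tam 0.1270; Kowalski 0.2964; Dube 0.0815.
Proportional shares: Becker 233,747.13; Vance 75,701.81; Delacroix 156,525.06; Tam 119,505.57; Kowalski 278,962.20; Dube 76,698.23.
At nearest $5: Becker $233,745; Vance $75,700; Delacroix $156,525; Tam $119,505; Kowalski $278,960; Dube $76,700. Sum = $941,135.
Difference $941,140 − $941,135 = +$5 applied to largest allocation (Kowalski): Kowalski becomes $278,965.

Becker: $233,745 | Vance: $75,700 | Delacroix: $156,525 | Tam: $119,505 | Kowalski: $278,965 | Dube: $76,700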